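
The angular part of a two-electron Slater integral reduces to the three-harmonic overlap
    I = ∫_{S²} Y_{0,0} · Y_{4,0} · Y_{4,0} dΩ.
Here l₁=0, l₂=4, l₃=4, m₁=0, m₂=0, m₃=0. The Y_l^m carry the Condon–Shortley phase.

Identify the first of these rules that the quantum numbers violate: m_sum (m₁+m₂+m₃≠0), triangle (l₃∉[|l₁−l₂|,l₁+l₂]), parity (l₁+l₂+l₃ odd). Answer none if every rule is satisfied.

azimuthal sum: 0 + 0 + 0 = 0  ✓
4 ≤ 4 ≤ 4 (triangle on l)  ✓
L = 0 + 4 + 4 = 8 (even)  ✓

none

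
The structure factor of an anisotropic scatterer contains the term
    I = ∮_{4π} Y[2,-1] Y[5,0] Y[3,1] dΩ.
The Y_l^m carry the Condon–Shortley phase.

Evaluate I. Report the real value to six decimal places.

0.169433

Rules hold: Σm=0, L=10 even, 3≤3≤7.
N = 5·11·7 = 385
Δ = 4!·0!·6!/11! = 1/2310
Racah Σ t=2..2: t=2:+1/144 = 1/144
⇒ 3j(2 5 3; 0 0 0)² = 10/231, sgn -1
Racah Σ t=3..3: t=3:−1/288 = -1/288
⇒ 3j(2 5 3; -1 0 1)² = 5/231, sgn -1
4πI² = N·(3j₀)²·(3jₘ)² = 250/693
I = +1·√(0.36075/4π) = 0.16943318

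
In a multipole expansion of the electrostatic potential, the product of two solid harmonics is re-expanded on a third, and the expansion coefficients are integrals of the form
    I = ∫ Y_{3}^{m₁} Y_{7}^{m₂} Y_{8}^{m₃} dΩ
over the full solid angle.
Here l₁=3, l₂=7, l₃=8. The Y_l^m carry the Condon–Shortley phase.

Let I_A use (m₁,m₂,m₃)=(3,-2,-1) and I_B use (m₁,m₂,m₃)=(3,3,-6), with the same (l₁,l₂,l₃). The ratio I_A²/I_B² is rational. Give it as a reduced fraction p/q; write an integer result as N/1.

Same 3,7,8: normalisation and zero-m 3j drop out of the ratio.
A: Δ: 2! 4! 12! / 19! → 1/5290740; sum: t=0:+1/29030400 = 1/29030400; 3j²(3 7 8; 3 -2 -1) = Δ·Π!·Σ² = 54/4199  (sign -1)
B: Δ: 2! 4! 12! / 19! → 1/5290740; sum: t=0:+1/348364800 = 1/348364800; 3j²(3 7 8; 3 3 -6) = Δ·Π!·Σ² = 11/646  (sign +1)
I_A²/I_B² = (54/4199)/(11/646) = 108/143

108/143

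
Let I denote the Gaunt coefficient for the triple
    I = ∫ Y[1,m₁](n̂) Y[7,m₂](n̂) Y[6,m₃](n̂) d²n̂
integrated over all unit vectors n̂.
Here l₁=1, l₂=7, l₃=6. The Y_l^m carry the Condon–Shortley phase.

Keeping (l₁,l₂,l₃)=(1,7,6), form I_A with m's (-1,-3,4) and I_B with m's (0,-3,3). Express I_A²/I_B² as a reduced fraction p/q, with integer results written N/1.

Same 1,7,6: normalisation and zero-m 3j drop out of the ratio.
A: Δ: 2! 0! 12! / 15! → 1/1365; sum: t=2:+1/14515200 = 1/14515200; 3j²(1 7 6; -1 -3 4) = Δ·Π!·Σ² = 2/455  (sign +1)
B: Δ: 2! 0! 12! / 15! → 1/1365; sum: t=1:−1/2177280 = -1/2177280; 3j²(1 7 6; 0 -3 3) = Δ·Π!·Σ² = 8/273  (sign +1)
I_A²/I_B² = (2/455)/(8/273) = 3/20

3/20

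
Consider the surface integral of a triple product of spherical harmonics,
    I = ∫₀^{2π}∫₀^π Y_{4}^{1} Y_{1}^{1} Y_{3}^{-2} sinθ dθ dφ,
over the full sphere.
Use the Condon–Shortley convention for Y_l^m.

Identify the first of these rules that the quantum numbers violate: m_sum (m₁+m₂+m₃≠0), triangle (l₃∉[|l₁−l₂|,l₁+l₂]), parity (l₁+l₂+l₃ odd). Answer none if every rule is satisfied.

none

azimuthal sum: 1 + 1 − 2 = 0  ✓
3 ≤ 3 ≤ 5 (triangle on l)  ✓
L = 4 + 1 + 3 = 8 (even)  ✓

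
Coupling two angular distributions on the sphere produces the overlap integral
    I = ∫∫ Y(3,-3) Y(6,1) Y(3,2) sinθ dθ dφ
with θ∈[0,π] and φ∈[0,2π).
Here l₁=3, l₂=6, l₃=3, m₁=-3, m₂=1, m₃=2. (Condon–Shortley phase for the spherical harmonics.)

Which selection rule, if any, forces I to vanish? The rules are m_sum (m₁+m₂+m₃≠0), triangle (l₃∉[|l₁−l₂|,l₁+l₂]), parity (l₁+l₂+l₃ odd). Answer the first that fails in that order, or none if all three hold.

azimuthal sum: -3 + 1 + 2 = 0  ✓
3 ≤ 3 ≤ 9 (triangle on l)  ✓
L = 3 + 6 + 3 = 12 (even)  ✓

none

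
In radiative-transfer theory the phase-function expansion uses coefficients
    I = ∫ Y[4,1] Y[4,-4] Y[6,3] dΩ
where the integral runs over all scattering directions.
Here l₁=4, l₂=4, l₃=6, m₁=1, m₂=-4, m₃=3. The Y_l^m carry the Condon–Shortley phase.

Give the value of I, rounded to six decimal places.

Checks pass: Σm=0; 14 even; l₃=6∈[0,8].
(2·4+1)(2·4+1)(2·6+1) = 1053
Δ: 2! 6! 6! / 15! → 1/1261260
sum: t=0:+1/4608 t=1:−1/1296 t=2:+1/4608 = -7/20736
3j²(4 4 6; 0 0 0) = Δ·Π!·Σ² = 20/1287  (sign -1)
sum: t=0:+1/51840 = 1/51840
3j²(4 4 6; 1 -4 3) = Δ·Π!·Σ² = 8/429  (sign -1)
combine: 4πI² = 1053·20/1287·8/429 = 480/1573
take √, sign +1: I = 0.15583009

0.155830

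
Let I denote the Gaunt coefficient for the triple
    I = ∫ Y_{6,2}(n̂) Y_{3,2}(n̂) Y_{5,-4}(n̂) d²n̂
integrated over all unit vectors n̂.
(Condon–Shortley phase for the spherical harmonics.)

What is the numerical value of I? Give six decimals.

Rules hold: Σm=0, L=14 even, 3≤5≤9.
N = 13·7·11 = 1001
Δ = 4!·8!·2!/15! = 1/675675
Racah Σ t=1..3: t=1:−1/8640 t=2:+1/2304 t=3:−1/8640 = 7/34560
⇒ 3j(6 3 5; 0 0 0)² = 7/429, sgn -1
Racah Σ t=3..4: t=3:−1/60480 t=4:+1/967680 = -1/64512
⇒ 3j(6 3 5; 2 2 -4)² = 15/1001, sgn +1
4πI² = N·(3j₀)²·(3jₘ)² = 35/143
I = -1·√(0.244755/4π) = -0.13956004

-0.139560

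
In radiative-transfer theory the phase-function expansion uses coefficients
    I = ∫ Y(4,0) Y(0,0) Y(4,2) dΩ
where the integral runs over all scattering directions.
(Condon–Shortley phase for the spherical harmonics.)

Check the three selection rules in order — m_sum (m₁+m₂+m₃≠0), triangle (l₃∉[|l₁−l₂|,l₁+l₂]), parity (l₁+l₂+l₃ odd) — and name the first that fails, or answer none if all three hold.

azimuthal sum: 0 + 0 + 2 = 2  ✗
4 ≤ 4 ≤ 4 (triangle on l)
L = 4 + 0 + 4 = 8 (even)

m_sum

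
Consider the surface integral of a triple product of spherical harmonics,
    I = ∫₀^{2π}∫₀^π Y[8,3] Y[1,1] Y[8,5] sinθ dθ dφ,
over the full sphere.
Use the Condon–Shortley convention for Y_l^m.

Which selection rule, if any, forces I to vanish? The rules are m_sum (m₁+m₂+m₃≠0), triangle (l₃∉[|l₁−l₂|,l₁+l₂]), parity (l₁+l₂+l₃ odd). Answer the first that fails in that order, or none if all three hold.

Σmᵢ = 9  ✗
l₃∈[|l₁−l₂|,l₁+l₂]=[7,9], have l₃=8
Σlᵢ = 17 ⇒ odd

m_sum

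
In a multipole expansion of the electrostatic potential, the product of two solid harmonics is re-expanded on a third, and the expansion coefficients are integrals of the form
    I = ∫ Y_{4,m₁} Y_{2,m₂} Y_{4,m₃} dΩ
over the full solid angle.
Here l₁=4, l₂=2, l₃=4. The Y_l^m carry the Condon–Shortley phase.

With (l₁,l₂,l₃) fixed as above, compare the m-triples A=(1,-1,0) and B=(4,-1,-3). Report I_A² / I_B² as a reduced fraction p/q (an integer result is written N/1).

l's match ⇒ only the (l;m) 3-j factors differ between A and B.
A: triangle coeff Δ(4,2,4) = 1/13860; Σ_t [0,1]: t=0:+1/72 t=1:−1/96 = 1/288; (3j)²=1/462 [(4 2 4; 1 -1 0)], sign=+1
B: triangle coeff Δ(4,2,4) = 1/13860; Σ_t [0,0]: t=0:+1/1440 = 1/1440; (3j)²=7/165 [(4 2 4; 4 -1 -3)], sign=-1
I_A²/I_B² = (1/462)/(7/165) = 5/98

5/98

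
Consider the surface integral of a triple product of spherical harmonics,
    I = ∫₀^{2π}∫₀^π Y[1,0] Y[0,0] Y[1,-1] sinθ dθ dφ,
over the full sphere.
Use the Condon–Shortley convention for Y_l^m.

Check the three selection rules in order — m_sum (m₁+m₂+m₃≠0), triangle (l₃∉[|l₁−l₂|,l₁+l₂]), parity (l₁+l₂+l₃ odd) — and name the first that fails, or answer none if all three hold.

m_sum

Σmᵢ = -1  ✗
l₃∈[|l₁−l₂|,l₁+l₂]=[1,1], have l₃=1
Σlᵢ = 2 ⇒ even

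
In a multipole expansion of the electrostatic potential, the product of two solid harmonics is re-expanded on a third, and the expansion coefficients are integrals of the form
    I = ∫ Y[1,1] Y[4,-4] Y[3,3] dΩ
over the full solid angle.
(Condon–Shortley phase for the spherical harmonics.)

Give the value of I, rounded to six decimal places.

Checks pass: Σm=0; 8 even; l₃=3∈[3,5].
(2·1+1)(2·4+1)(2·3+1) = 189
Δ: 2! 0! 6! / 9! → 1/252
sum: t=1:−1/36 = -1/36
3j²(1 4 3; 0 0 0) = Δ·Π!·Σ² = 4/63  (sign +1)
sum: t=0:+1/1440 = 1/1440
3j²(1 4 3; 1 -4 3) = Δ·Π!·Σ² = 1/9  (sign +1)
combine: 4πI² = 189·4/63·1/9 = 4/3
take √, sign +1: I = 0.32573501

0.325735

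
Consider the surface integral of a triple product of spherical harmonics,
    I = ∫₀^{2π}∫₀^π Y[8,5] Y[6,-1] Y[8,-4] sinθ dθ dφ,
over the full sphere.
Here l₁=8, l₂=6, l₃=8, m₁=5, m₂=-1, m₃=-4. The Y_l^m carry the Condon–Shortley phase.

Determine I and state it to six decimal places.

0.062752

Checks pass: Σm=0; 22 even; l₃=8∈[2,14].
(2·8+1)(2·6+1)(2·8+1) = 3757
Δ: 6! 10! 6! / 23! → 1/13742520792
sum: t=0:+1/41803776000 t=1:−1/435456000 t=2:+1/39813120 t=3:−1/18662400 t=4:+1/39813120 t=5:−1/435456000 t=6:+1/41803776000 = -11/1393459200
3j²(8 6 8; 0 0 0) = Δ·Π!·Σ² = 600/96577  (sign -1)
sum: t=0:+1/2612736000 t=1:−1/464486400 t=2:+1/627056640 t=3:−1/6270566400 = -1/2985984000
3j²(8 6 8; 5 -1 -4) = Δ·Π!·Σ² = 63/29716  (sign -1)
combine: 4πI² = 3757·600/96577·63/29716 = 9450/190969
take √, sign +1: I = 0.06275228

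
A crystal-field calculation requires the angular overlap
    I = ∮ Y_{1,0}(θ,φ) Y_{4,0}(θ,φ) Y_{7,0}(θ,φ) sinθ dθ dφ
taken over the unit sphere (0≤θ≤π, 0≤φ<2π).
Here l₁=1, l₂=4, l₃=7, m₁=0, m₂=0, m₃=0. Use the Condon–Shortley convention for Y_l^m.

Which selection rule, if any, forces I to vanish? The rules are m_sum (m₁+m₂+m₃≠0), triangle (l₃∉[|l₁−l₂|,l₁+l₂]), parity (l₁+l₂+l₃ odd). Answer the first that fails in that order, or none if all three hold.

triangle

m₁+m₂+m₃ = 0 + 0 + 0 = 0  ✓
triangle: |1−4|=3 ≤ l₃=7 ≤ 1+4=5  ✗
parity: l₁+l₂+l₃ = 12 is even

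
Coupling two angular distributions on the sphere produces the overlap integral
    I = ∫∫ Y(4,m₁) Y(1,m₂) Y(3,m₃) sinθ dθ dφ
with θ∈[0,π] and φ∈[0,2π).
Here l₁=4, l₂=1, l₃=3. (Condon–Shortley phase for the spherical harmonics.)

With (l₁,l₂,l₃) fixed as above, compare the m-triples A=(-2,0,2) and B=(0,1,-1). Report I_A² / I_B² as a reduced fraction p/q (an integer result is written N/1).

2/1

Same 4,1,3: normalisation and zero-m 3j drop out of the ratio.
A: Δ: 2! 6! 0! / 9! → 1/252; sum: t=1:−1/120 = -1/120; 3j²(4 1 3; -2 0 2) = Δ·Π!·Σ² = 1/21  (sign +1)
B: Δ: 2! 6! 0! / 9! → 1/252; sum: t=2:+1/96 = 1/96; 3j²(4 1 3; 0 1 -1) = Δ·Π!·Σ² = 1/42  (sign +1)
I_A²/I_B² = (1/21)/(1/42) = 2/1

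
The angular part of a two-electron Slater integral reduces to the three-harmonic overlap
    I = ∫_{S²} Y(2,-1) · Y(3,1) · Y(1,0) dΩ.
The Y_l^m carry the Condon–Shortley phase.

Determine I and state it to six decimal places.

Rules hold: Σm=0, L=6 even, 1≤1≤5.
N = 5·7·3 = 105
Δ = 4!·0!·2!/7! = 1/105
Racah Σ t=2..2: t=2:+1/4 = 1/4
⇒ 3j(2 3 1; 0 0 0)² = 3/35, sgn -1
Racah Σ t=3..3: t=3:−1/6 = -1/6
⇒ 3j(2 3 1; -1 1 0)² = 8/105, sgn +1
4πI² = N·(3j₀)²·(3jₘ)² = 24/35
I = -1·√(0.685714/4π) = -0.23359668

-0.233597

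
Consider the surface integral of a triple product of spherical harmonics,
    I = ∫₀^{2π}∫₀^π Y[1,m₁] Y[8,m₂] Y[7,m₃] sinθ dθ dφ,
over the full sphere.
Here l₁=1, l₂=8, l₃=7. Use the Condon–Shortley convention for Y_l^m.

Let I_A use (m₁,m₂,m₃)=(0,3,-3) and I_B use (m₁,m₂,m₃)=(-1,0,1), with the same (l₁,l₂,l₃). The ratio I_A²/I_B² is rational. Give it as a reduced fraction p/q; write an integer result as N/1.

55/28

l's match ⇒ only the (l;m) 3-j factors differ between A and B.
A: triangle coeff Δ(1,8,7) = 1/2040; Σ_t [1,1]: t=1:−1/87091200 = -1/87091200; (3j)²=11/408 [(1 8 7; 0 3 -3)], sign=-1
B: triangle coeff Δ(1,8,7) = 1/2040; Σ_t [2,2]: t=2:+1/58060800 = 1/58060800; (3j)²=7/510 [(1 8 7; -1 0 1)], sign=+1
I_A²/I_B² = (11/408)/(7/510) = 55/28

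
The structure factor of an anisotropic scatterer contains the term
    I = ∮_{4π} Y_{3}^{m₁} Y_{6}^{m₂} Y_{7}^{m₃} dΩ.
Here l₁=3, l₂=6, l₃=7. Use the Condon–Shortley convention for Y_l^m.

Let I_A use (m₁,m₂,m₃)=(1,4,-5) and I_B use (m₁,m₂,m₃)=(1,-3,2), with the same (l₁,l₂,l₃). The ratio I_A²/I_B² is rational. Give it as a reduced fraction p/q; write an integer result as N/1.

9251/20535

Shared (l₁,l₂,l₃)=(3,6,7): N and (l;000)² cancel in I_A²/I_B².
A: Δ = 2!·4!·10!/17! = 1/2042040; Racah Σ t=0..2: t=0:+1/29030400 t=1:−1/2177280 t=2:+1/3870720 = -29/174182400; ⇒ 3j(3 6 7; 1 4 -5)² = 841/185640, sgn -1
B: Δ = 2!·4!·10!/17! = 1/2042040; Racah Σ t=0..2: t=0:+1/241920 t=1:−1/483840 t=2:+1/17418240 = 37/17418240; ⇒ 3j(3 6 7; 1 -3 2)² = 1369/136136, sgn -1
I_A²/I_B² = (841/185640)/(1369/136136) = 9251/20535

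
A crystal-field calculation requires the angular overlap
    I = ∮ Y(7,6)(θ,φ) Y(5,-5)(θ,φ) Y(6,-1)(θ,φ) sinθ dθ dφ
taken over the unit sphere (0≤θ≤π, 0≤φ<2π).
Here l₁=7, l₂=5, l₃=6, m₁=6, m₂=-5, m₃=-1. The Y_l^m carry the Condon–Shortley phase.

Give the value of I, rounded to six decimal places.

0.126562

Checks pass: Σm=0; 18 even; l₃=6∈[2,12].
(2·7+1)(2·5+1)(2·6+1) = 2145
Δ: 6! 8! 4! / 19! → 1/174594420
sum: t=1:−1/4147200 t=2:+1/207360 t=3:−1/82944 t=4:+1/207360 t=5:−1/4147200 = -1/345600
3j²(7 5 6; 0 0 0) = Δ·Π!·Σ² = 420/46189  (sign -1)
sum: t=0:+1/87091200 = 1/87091200
3j²(7 5 6; 6 -5 -1) = Δ·Π!·Σ² = 10/969  (sign -1)
combine: 4πI² = 2145·420/46189·10/969 = 21000/104329
take √, sign +1: I = 0.12656167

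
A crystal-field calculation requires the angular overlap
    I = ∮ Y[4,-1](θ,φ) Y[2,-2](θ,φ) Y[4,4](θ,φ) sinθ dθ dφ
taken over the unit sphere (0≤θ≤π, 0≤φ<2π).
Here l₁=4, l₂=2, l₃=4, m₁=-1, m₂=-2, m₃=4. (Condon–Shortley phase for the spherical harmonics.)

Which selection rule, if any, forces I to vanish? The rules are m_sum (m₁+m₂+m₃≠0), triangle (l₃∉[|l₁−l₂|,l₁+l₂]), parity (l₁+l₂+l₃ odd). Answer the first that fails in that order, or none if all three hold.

Σmᵢ = 1  ✗
l₃∈[|l₁−l₂|,l₁+l₂]=[2,6], have l₃=4
Σlᵢ = 10 ⇒ even

m_sum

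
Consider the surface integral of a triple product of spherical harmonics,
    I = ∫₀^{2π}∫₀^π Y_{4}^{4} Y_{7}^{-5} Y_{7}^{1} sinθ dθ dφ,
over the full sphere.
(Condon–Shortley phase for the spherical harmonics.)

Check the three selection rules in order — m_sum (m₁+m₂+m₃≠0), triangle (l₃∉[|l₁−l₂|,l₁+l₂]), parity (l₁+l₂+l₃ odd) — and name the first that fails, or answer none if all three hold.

none

azimuthal sum: 4 − 5 + 1 = 0  ✓
3 ≤ 7 ≤ 11 (triangle on l)  ✓
L = 4 + 7 + 7 = 18 (even)  ✓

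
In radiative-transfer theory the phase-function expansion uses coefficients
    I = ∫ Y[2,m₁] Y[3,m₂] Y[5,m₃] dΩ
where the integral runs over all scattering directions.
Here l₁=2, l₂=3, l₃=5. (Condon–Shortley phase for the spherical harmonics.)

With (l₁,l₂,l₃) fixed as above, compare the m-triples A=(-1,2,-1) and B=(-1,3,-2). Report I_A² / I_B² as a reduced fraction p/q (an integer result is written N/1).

24/7

Same 2,3,5: normalisation and zero-m 3j drop out of the ratio.
A: Δ: 0! 4! 6! / 11! → 1/2310; sum: t=0:+1/720 = 1/720; 3j²(2 3 5; -1 2 -1) = Δ·Π!·Σ² = 4/385  (sign +1)
B: Δ: 0! 4! 6! / 11! → 1/2310; sum: t=0:+1/4320 = 1/4320; 3j²(2 3 5; -1 3 -2) = Δ·Π!·Σ² = 1/330  (sign -1)
I_A²/I_B² = (4/385)/(1/330) = 24/7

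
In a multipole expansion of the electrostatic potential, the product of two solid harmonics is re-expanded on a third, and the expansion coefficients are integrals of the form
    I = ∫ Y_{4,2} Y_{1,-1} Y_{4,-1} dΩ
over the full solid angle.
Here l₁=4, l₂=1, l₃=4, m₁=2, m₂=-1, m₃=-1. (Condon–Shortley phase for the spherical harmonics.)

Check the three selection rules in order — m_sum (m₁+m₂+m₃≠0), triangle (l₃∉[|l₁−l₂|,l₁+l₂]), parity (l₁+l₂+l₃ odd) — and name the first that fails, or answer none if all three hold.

parity

Σmᵢ = 0  ✓
l₃∈[|l₁−l₂|,l₁+l₂]=[3,5], have l₃=4  ✓
Σlᵢ = 9 ⇒ odd  ✗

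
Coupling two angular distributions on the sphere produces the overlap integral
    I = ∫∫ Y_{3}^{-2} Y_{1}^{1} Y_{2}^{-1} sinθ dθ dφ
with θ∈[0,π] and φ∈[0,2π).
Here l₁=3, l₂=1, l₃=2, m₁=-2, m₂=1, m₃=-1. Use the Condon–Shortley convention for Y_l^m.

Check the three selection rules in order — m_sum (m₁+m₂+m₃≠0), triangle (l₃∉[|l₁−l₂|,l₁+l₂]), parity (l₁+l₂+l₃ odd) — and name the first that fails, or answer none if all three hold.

m_sum

azimuthal sum: -2 + 1 − 1 = -2  ✗
2 ≤ 2 ≤ 4 (triangle on l)
L = 3 + 1 + 2 = 6 (even)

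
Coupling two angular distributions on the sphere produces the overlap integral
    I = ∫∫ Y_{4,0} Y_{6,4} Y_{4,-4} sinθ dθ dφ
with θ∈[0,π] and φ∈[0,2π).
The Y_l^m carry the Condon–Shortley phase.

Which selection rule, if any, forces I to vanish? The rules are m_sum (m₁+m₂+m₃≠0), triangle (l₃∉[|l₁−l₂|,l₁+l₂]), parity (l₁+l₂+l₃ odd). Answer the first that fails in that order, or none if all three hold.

none

m₁+m₂+m₃ = 0 + 4 − 4 = 0  ✓
triangle: |4−6|=2 ≤ l₃=4 ≤ 4+6=10  ✓
parity: l₁+l₂+l₃ = 14 is even  ✓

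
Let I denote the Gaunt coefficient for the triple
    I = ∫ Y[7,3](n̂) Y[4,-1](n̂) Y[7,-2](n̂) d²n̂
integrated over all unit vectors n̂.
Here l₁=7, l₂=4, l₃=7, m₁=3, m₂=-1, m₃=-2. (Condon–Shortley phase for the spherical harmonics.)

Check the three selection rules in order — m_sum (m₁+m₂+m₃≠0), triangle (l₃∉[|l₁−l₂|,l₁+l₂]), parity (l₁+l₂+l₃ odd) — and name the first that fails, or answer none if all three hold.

Σmᵢ = 0  ✓
l₃∈[|l₁−l₂|,l₁+l₂]=[3,11], have l₃=7  ✓
Σlᵢ = 18 ⇒ even  ✓

none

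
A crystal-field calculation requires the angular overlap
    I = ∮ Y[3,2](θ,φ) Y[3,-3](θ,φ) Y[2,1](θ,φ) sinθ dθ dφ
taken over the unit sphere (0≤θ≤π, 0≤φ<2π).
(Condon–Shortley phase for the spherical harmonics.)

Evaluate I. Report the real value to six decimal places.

m-sum 0 ✓  L=8 even ✓  0≤2≤6 ✓
Π(2lᵢ+1) = 7×7×5 = 245
triangle coeff Δ(3,3,2) = 1/3780
Σ_t [1,3]: t=1:−1/24 t=2:+1/4 t=3:−1/24 = 1/6
(3j)²=4/105 [(3 3 2; 0 0 0)], sign=+1
Σ_t [0,0]: t=0:+1/48 = 1/48
(3j)²=5/84 [(3 3 2; 2 -3 1)], sign=-1
⇒ 4πI² = 5/9
I = (-1)√(5/9/(4π)) = -0.21026104

-0.210261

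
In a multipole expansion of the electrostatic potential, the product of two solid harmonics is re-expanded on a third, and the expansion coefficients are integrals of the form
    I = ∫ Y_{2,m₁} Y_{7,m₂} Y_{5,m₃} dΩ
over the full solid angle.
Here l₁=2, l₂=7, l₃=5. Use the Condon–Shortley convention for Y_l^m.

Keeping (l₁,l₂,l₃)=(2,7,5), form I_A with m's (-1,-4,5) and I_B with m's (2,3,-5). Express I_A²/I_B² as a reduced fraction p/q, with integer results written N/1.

Same 2,7,5: normalisation and zero-m 3j drop out of the ratio.
A: Δ: 4! 0! 10! / 15! → 1/15015; sum: t=3:−1/21772800 = -1/21772800; 3j²(2 7 5; -1 -4 5) = Δ·Π!·Σ² = 1/1365  (sign -1)
B: Δ: 4! 0! 10! / 15! → 1/15015; sum: t=0:+1/87091200 = 1/87091200; 3j²(2 7 5; 2 3 -5) = Δ·Π!·Σ² = 1/15015  (sign +1)
I_A²/I_B² = (1/1365)/(1/15015) = 11/1

11/1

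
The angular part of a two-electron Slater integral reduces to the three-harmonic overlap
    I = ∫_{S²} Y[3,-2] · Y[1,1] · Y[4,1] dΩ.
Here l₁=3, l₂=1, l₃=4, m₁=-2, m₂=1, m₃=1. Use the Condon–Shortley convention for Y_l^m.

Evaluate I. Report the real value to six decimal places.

m-sum 0 ✓  L=8 even ✓  2≤4≤4 ✓
Π(2lᵢ+1) = 7×3×9 = 189
triangle coeff Δ(3,1,4) = 1/252
Σ_t [0,0]: t=0:+1/36 = 1/36
(3j)²=4/63 [(3 1 4; 0 0 0)], sign=+1
Σ_t [0,0]: t=0:+1/240 = 1/240
(3j)²=1/84 [(3 1 4; -2 1 1)], sign=-1
⇒ 4πI² = 1/7
I = (-1)√(1/7/(4π)) = -0.10662181

-0.106622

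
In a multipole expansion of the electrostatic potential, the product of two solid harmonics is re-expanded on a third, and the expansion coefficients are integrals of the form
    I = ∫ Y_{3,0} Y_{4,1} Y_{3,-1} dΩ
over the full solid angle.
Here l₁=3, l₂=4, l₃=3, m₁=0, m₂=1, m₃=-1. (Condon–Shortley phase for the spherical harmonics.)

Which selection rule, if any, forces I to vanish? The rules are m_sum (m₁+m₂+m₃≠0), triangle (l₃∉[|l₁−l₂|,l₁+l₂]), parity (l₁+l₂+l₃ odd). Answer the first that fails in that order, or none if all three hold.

Σmᵢ = 0  ✓
l₃∈[|l₁−l₂|,l₁+l₂]=[1,7], have l₃=3  ✓
Σlᵢ = 10 ⇒ even  ✓

none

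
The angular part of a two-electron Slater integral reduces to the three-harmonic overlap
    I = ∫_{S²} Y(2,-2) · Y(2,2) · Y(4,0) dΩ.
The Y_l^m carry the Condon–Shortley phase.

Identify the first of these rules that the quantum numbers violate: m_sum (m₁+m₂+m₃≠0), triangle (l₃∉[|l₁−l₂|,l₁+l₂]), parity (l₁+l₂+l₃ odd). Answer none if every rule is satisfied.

Σmᵢ = 0  ✓
l₃∈[|l₁−l₂|,l₁+l₂]=[0,4], have l₃=4  ✓
Σlᵢ = 8 ⇒ even  ✓

none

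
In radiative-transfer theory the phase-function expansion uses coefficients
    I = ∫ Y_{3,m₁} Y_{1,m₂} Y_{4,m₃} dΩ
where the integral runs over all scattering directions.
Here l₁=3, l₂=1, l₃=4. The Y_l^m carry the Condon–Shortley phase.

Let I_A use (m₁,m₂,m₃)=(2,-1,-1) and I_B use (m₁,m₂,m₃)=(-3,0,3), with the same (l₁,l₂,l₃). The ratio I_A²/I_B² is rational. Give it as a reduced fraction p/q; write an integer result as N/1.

3/7

Same 3,1,4: normalisation and zero-m 3j drop out of the ratio.
A: Δ: 0! 6! 2! / 9! → 1/252; sum: t=0:+1/240 = 1/240; 3j²(3 1 4; 2 -1 -1) = Δ·Π!·Σ² = 1/84  (sign -1)
B: Δ: 0! 6! 2! / 9! → 1/252; sum: t=0:+1/720 = 1/720; 3j²(3 1 4; -3 0 3) = Δ·Π!·Σ² = 1/36  (sign -1)
I_A²/I_B² = (1/84)/(1/36) = 3/7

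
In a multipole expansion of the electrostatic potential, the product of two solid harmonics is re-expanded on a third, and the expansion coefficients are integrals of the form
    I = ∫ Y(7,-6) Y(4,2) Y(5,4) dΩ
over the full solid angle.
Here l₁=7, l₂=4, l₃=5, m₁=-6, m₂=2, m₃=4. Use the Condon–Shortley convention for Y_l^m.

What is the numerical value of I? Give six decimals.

0.061746

m-sum 0 ✓  L=16 even ✓  3≤5≤11 ✓
Π(2lᵢ+1) = 15×9×11 = 1485
triangle coeff Δ(7,4,5) = 1/6126120
Σ_t [2,4]: t=2:+1/69120 t=3:−1/20736 t=4:+1/69120 = -1/51840
(3j)²=280/21879 [(7 4 5; 0 0 0)], sign=+1
Σ_t [5,6]: t=5:−1/4838400 t=6:+1/7257600 = -1/14515200
(3j)²=3/1190 [(7 4 5; -6 2 4)], sign=+1
⇒ 4πI² = 180/3757
I = (+1)√(180/3757/(4π)) = 0.06174627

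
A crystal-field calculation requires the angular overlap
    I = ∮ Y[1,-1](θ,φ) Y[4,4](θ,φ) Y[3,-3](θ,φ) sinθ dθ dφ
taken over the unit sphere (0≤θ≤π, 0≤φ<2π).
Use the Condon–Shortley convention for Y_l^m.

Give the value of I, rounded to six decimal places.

Checks pass: Σm=0; 8 even; l₃=3∈[3,5].
(2·1+1)(2·4+1)(2·3+1) = 189
Δ: 2! 0! 6! / 9! → 1/252
sum: t=1:−1/36 = -1/36
3j²(1 4 3; 0 0 0) = Δ·Π!·Σ² = 4/63  (sign +1)
sum: t=2:+1/1440 = 1/1440
3j²(1 4 3; -1 4 -3) = Δ·Π!·Σ² = 1/9  (sign +1)
combine: 4πI² = 189·4/63·1/9 = 4/3
take √, sign +1: I = 0.32573501

0.325735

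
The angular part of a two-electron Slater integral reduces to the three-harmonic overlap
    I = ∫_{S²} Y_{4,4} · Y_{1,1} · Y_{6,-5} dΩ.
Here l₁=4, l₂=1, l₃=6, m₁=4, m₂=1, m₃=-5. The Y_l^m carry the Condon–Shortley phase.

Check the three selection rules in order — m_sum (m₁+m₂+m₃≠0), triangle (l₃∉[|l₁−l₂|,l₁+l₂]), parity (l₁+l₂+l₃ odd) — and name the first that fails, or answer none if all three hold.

triangle

Σmᵢ = 0  ✓
l₃∈[|l₁−l₂|,l₁+l₂]=[3,5], have l₃=6  ✗
Σlᵢ = 11 ⇒ odd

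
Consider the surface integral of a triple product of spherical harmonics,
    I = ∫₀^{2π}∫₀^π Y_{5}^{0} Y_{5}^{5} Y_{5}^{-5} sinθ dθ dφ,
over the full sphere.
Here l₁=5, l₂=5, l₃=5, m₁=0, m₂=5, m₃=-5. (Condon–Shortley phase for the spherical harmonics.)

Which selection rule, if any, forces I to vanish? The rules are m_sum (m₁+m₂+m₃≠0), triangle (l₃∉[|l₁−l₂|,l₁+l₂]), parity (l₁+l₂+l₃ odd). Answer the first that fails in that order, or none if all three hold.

m₁+m₂+m₃ = 0 + 5 − 5 = 0  ✓
triangle: |5−5|=0 ≤ l₃=5 ≤ 5+5=10  ✓
parity: l₁+l₂+l₃ = 15 is odd  ✗

parity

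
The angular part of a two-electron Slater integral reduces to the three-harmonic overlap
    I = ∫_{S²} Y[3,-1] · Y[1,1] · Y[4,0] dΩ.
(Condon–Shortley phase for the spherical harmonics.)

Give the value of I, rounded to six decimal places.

Checks pass: Σm=0; 8 even; l₃=4∈[2,4].
(2·3+1)(2·1+1)(2·4+1) = 189
Δ: 0! 6! 2! / 9! → 1/252
sum: t=0:+1/36 = 1/36
3j²(3 1 4; 0 0 0) = Δ·Π!·Σ² = 4/63  (sign +1)
sum: t=0:+1/96 = 1/96
3j²(3 1 4; -1 1 0) = Δ·Π!·Σ² = 1/42  (sign +1)
combine: 4πI² = 189·4/63·1/42 = 2/7
take √, sign +1: I = 0.15078601

0.150786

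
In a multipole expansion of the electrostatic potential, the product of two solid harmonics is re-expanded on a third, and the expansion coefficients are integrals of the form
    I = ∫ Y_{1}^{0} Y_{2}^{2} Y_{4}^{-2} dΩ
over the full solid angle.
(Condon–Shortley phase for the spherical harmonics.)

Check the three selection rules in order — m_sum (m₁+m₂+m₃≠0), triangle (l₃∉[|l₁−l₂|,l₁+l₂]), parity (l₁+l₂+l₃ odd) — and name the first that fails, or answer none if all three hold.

m₁+m₂+m₃ = 0 + 2 − 2 = 0  ✓
triangle: |1−2|=1 ≤ l₃=4 ≤ 1+2=3  ✗
parity: l₁+l₂+l₃ = 7 is odd

triangle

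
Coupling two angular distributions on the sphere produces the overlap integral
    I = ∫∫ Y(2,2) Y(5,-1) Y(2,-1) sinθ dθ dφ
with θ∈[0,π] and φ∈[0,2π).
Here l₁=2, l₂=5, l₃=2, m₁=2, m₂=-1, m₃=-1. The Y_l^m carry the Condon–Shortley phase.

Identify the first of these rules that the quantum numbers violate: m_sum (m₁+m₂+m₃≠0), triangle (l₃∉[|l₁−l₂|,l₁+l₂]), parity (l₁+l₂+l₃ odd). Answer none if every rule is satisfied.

azimuthal sum: 2 − 1 − 1 = 0  ✓
3 ≤ 2 ≤ 7 (triangle on l)  ✗
L = 2 + 5 + 2 = 9 (odd)

triangle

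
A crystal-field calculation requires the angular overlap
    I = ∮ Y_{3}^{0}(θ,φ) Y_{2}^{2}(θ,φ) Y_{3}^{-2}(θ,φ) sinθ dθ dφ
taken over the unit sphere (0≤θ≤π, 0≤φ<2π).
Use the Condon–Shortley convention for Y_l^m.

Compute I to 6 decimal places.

-0.188063

Checks pass: Σm=0; 8 even; l₃=3∈[1,5].
(2·3+1)(2·2+1)(2·3+1) = 245
Δ: 2! 4! 2! / 9! → 1/3780
sum: t=0:+1/24 t=1:−1/4 t=2:+1/24 = -1/6
3j²(3 2 3; 0 0 0) = Δ·Π!·Σ² = 4/105  (sign +1)
sum: t=2:+1/24 = 1/24
3j²(3 2 3; 0 2 -2) = Δ·Π!·Σ² = 1/21  (sign -1)
combine: 4πI² = 245·4/105·1/21 = 4/9
take √, sign -1: I = -0.18806319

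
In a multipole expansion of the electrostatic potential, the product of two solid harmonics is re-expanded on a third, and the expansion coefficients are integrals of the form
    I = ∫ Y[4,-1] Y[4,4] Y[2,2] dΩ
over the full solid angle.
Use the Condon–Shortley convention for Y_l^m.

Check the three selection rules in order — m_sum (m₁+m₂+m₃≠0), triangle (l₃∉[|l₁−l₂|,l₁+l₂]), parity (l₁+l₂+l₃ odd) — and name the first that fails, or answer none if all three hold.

azimuthal sum: -1 + 4 + 2 = 5  ✗
0 ≤ 2 ≤ 8 (triangle on l)
L = 4 + 4 + 2 = 10 (even)

m_sum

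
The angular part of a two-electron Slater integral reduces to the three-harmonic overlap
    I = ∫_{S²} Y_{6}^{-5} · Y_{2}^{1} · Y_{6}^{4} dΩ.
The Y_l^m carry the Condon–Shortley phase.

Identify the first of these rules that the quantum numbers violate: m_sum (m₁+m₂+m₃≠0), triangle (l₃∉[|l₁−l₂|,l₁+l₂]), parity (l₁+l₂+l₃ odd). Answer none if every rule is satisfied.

azimuthal sum: -5 + 1 + 4 = 0  ✓
4 ≤ 6 ≤ 8 (triangle on l)  ✓
L = 6 + 2 + 6 = 14 (even)  ✓

none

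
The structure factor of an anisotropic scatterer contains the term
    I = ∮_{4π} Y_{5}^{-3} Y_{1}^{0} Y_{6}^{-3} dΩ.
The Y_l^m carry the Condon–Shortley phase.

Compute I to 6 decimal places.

-3 + 0 − 3 = -6 ≠ 0: azimuthal integral kills it; I = 0

0.000000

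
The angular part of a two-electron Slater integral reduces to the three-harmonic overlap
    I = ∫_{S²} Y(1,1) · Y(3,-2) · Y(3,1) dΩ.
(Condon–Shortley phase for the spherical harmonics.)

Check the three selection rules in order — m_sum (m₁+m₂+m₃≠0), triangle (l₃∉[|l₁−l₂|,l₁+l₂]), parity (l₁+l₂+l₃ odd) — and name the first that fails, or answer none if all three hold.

parity

azimuthal sum: 1 − 2 + 1 = 0  ✓
2 ≤ 3 ≤ 4 (triangle on l)  ✓
L = 1 + 3 + 3 = 7 (odd)  ✗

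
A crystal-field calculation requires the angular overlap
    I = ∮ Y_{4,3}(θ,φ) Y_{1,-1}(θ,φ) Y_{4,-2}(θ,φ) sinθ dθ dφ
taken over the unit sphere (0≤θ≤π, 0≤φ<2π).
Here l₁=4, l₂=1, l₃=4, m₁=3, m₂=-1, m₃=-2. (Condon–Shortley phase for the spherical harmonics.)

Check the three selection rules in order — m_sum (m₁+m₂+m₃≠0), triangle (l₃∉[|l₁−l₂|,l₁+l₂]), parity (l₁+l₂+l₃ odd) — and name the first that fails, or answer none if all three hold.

m₁+m₂+m₃ = 3 − 1 − 2 = 0  ✓
triangle: |4−1|=3 ≤ l₃=4 ≤ 4+1=5  ✓
parity: l₁+l₂+l₃ = 9 is odd  ✗

parity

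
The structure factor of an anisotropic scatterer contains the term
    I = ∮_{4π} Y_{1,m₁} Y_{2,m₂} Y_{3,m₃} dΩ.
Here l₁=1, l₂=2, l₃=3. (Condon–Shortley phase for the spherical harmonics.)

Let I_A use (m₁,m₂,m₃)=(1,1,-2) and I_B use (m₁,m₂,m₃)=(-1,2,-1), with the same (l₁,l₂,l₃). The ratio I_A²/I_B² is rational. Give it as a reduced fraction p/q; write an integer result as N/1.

10/1

Shared (l₁,l₂,l₃)=(1,2,3): N and (l;000)² cancel in I_A²/I_B².
A: Δ = 0!·2!·4!/7! = 1/105; Racah Σ t=0..0: t=0:+1/12 = 1/12; ⇒ 3j(1 2 3; 1 1 -2)² = 2/21, sgn -1
B: Δ = 0!·2!·4!/7! = 1/105; Racah Σ t=0..0: t=0:+1/48 = 1/48; ⇒ 3j(1 2 3; -1 2 -1)² = 1/105, sgn +1
I_A²/I_B² = (2/21)/(1/105) = 10/1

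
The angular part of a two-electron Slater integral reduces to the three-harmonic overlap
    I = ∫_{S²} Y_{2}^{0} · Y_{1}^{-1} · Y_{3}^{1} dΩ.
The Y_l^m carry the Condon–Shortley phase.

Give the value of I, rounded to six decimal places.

-0.202301

Checks pass: Σm=0; 6 even; l₃=3∈[1,3].
(2·2+1)(2·1+1)(2·3+1) = 105
Δ: 0! 4! 2! / 7! → 1/105
sum: t=0:+1/4 = 1/4
3j²(2 1 3; 0 0 0) = Δ·Π!·Σ² = 3/35  (sign -1)
sum: t=0:+1/8 = 1/8
3j²(2 1 3; 0 -1 1) = Δ·Π!·Σ² = 2/35  (sign +1)
combine: 4πI² = 105·3/35·2/35 = 18/35
take √, sign -1: I = -0.20230066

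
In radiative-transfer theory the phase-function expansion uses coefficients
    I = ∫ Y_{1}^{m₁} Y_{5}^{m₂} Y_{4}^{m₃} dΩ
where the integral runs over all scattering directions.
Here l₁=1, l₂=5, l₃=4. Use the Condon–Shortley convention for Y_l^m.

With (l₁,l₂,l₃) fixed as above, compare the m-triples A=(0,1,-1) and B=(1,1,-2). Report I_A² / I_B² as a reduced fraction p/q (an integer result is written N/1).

Same 1,5,4: normalisation and zero-m 3j drop out of the ratio.
A: Δ: 2! 0! 8! / 11! → 1/495; sum: t=1:−1/720 = -1/720; 3j²(1 5 4; 0 1 -1) = Δ·Π!·Σ² = 8/165  (sign +1)
B: Δ: 2! 0! 8! / 11! → 1/495; sum: t=0:+1/2880 = 1/2880; 3j²(1 5 4; 1 1 -2) = Δ·Π!·Σ² = 2/165  (sign +1)
I_A²/I_B² = (8/165)/(2/165) = 4/1

4/1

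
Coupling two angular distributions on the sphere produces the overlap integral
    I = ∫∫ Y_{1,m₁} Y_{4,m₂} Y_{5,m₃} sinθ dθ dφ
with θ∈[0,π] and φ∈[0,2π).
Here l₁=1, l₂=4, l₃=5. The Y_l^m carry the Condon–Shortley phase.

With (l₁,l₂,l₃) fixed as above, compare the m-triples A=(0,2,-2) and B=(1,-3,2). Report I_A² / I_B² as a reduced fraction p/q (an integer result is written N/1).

7/1

Shared (l₁,l₂,l₃)=(1,4,5): N and (l;000)² cancel in I_A²/I_B².
A: Δ = 0!·2!·8!/11! = 1/495; Racah Σ t=0..0: t=0:+1/1440 = 1/1440; ⇒ 3j(1 4 5; 0 2 -2)² = 7/165, sgn -1
B: Δ = 0!·2!·8!/11! = 1/495; Racah Σ t=0..0: t=0:+1/10080 = 1/10080; ⇒ 3j(1 4 5; 1 -3 2)² = 1/165, sgn -1
I_A²/I_B² = (7/165)/(1/165) = 7/1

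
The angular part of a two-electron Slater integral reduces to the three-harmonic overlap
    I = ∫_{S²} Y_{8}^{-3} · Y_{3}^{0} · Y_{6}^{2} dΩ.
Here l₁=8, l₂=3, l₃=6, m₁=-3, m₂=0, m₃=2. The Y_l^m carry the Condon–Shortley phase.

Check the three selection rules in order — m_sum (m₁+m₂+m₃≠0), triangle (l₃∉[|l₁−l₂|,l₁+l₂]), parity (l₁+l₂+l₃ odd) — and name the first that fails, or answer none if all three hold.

m_sum

Σmᵢ = -1  ✗
l₃∈[|l₁−l₂|,l₁+l₂]=[5,11], have l₃=6
Σlᵢ = 17 ⇒ odd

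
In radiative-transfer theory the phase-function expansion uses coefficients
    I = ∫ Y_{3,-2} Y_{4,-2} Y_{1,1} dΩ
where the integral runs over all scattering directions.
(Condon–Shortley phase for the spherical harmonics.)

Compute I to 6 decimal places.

0.000000

-2 − 2 + 1 = -3 ≠ 0: azimuthal integral kills it; I = 0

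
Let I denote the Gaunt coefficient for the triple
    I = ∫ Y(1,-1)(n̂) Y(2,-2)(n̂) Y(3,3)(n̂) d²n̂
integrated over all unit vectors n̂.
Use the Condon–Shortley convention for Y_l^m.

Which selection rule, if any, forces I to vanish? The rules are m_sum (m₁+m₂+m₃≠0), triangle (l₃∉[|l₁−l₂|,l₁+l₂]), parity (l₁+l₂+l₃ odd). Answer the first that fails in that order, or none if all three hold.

m₁+m₂+m₃ = -1 − 2 + 3 = 0  ✓
triangle: |1−2|=1 ≤ l₃=3 ≤ 1+2=3  ✓
parity: l₁+l₂+l₃ = 6 is even  ✓

none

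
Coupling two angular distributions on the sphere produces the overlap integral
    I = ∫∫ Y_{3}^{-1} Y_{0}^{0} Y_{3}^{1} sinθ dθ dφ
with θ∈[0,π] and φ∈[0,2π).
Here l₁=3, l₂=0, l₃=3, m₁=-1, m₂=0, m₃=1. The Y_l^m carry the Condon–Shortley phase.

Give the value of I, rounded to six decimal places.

-0.282095

Checks pass: Σm=0; 6 even; l₃=3∈[3,3].
(2·3+1)(2·0+1)(2·3+1) = 49
Δ: 0! 6! 0! / 7! → 1/7
sum: t=0:+1/36 = 1/36
3j²(3 0 3; 0 0 0) = Δ·Π!·Σ² = 1/7  (sign -1)
sum: t=0:+1/48 = 1/48
3j²(3 0 3; -1 0 1) = Δ·Π!·Σ² = 1/7  (sign +1)
combine: 4πI² = 49·1/7·1/7 = 1/1
take √, sign -1: I = -0.28209479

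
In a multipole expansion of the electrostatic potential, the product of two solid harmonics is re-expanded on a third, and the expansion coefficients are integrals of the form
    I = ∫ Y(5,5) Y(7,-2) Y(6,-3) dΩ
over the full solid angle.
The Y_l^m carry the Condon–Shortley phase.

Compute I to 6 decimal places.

0.140567

Rules hold: Σm=0, L=18 even, 2≤6≤12.
N = 11·15·13 = 2145
Δ = 6!·4!·8!/19! = 1/174594420
Racah Σ t=1..5: t=1:−1/4147200 t=2:+1/207360 t=3:−1/82944 t=4:+1/207360 t=5:−1/4147200 = -1/345600
⇒ 3j(5 7 6; 0 0 0)² = 420/46189, sgn -1
Racah Σ t=0..0: t=0:+1/12441600 = 1/12441600
⇒ 3j(5 7 6; 5 -2 -3)² = 588/46189, sgn -1
4πI² = N·(3j₀)²·(3jₘ)² = 3704400/14919047
I = +1·√(0.2483/4π) = 0.14056703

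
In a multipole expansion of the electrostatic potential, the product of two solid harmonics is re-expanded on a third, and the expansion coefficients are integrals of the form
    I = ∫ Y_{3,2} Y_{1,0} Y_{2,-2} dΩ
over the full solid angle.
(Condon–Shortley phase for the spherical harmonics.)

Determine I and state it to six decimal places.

Rules hold: Σm=0, L=6 even, 2≤2≤4.
N = 7·3·5 = 105
Δ = 2!·4!·0!/7! = 1/105
Racah Σ t=1..1: t=1:−1/4 = -1/4
⇒ 3j(3 1 2; 0 0 0)² = 3/35, sgn -1
Racah Σ t=1..1: t=1:−1/24 = -1/24
⇒ 3j(3 1 2; 2 0 -2)² = 1/21, sgn -1
4πI² = N·(3j₀)²·(3jₘ)² = 3/7
I = +1·√(0.428571/4π) = 0.18467439

0.184674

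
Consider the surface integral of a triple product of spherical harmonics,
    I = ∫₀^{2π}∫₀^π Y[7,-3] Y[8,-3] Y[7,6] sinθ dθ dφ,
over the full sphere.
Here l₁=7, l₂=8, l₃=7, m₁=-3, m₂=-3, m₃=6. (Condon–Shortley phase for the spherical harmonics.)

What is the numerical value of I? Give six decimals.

Rules hold: Σm=0, L=22 even, 1≤7≤15.
N = 15·17·15 = 3825
Δ = 8!·6!·8!/23! = 1/22086194130
Racah Σ t=1..7: t=1:−1/18289152000 t=2:+1/248832000 t=3:−1/24883200 t=4:+1/11943936 t=5:−1/24883200 t=6:+1/248832000 t=7:−1/18289152000 = 11/975421440
⇒ 3j(7 8 7; 0 0 0)² = 1750/289731, sgn -1
Racah Σ t=4..5: t=4:+1/2090188800 t=5:−1/3483648000 = 1/5225472000
⇒ 3j(7 8 7; -3 -3 6)² = 32/7429, sgn -1
4πI² = N·(3j₀)²·(3jₘ)² = 4200000/42204149
I = +1·√(0.0995163/4π) = 0.08899019

0.088990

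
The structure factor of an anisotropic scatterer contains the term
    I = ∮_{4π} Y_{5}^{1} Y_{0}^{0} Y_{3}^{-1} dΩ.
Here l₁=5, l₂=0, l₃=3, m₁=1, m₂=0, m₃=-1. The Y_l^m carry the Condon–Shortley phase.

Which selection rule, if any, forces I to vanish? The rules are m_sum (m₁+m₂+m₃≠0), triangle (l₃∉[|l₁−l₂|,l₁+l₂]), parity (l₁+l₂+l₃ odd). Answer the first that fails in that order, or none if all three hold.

Σmᵢ = 0  ✓
l₃∈[|l₁−l₂|,l₁+l₂]=[5,5], have l₃=3  ✗
Σlᵢ = 8 ⇒ even

triangle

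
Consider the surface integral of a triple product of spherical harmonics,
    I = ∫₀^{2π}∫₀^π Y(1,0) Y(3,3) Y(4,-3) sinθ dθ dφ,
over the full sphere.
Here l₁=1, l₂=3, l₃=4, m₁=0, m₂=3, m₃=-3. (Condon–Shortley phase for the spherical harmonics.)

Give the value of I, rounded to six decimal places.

-0.162868

m-sum 0 ✓  L=8 even ✓  2≤4≤4 ✓
Π(2lᵢ+1) = 3×7×9 = 189
triangle coeff Δ(1,3,4) = 1/252
Σ_t [0,0]: t=0:+1/36 = 1/36
(3j)²=4/63 [(1 3 4; 0 0 0)], sign=+1
Σ_t [0,0]: t=0:+1/720 = 1/720
(3j)²=1/36 [(1 3 4; 0 3 -3)], sign=-1
⇒ 4πI² = 1/3
I = (-1)√(1/3/(4π)) = -0.16286750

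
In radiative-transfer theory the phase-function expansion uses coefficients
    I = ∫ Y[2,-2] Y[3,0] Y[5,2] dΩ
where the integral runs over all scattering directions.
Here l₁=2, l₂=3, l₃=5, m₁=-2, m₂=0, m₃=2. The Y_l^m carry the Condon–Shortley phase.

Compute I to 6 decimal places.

Rules hold: Σm=0, L=10 even, 1≤5≤5.
N = 5·7·11 = 385
Δ = 0!·4!·6!/11! = 1/2310
Racah Σ t=0..0: t=0:+1/144 = 1/144
⇒ 3j(2 3 5; 0 0 0)² = 10/231, sgn -1
Racah Σ t=0..0: t=0:+1/864 = 1/864
⇒ 3j(2 3 5; -2 0 2)² = 1/66, sgn -1
4πI² = N·(3j₀)²·(3jₘ)² = 25/99
I = +1·√(0.252525/4π) = 0.14175797

0.141758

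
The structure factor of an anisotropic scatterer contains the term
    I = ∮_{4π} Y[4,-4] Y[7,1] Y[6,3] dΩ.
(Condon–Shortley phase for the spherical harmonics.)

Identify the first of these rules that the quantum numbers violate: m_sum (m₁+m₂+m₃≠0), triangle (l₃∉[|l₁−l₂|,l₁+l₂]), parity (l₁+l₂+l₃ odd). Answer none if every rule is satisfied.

parity

m₁+m₂+m₃ = -4 + 1 + 3 = 0  ✓
triangle: |4−7|=3 ≤ l₃=6 ≤ 4+7=11  ✓
parity: l₁+l₂+l₃ = 17 is odd  ✗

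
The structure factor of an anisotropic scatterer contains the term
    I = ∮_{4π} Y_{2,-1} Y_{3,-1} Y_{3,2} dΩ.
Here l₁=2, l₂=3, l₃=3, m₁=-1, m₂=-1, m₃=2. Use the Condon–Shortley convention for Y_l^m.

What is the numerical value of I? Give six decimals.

0.162868

m-sum 0 ✓  L=8 even ✓  1≤3≤5 ✓
Π(2lᵢ+1) = 5×7×7 = 245
triangle coeff Δ(2,3,3) = 1/3780
Σ_t [0,2]: t=0:+1/24 t=1:−1/4 t=2:+1/24 = -1/6
(3j)²=4/105 [(2 3 3; 0 0 0)], sign=+1
Σ_t [1,2]: t=1:−1/12 t=2:+1/48 = -1/16
(3j)²=1/28 [(2 3 3; -1 -1 2)], sign=+1
⇒ 4πI² = 1/3
I = (+1)√(1/3/(4π)) = 0.16286750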